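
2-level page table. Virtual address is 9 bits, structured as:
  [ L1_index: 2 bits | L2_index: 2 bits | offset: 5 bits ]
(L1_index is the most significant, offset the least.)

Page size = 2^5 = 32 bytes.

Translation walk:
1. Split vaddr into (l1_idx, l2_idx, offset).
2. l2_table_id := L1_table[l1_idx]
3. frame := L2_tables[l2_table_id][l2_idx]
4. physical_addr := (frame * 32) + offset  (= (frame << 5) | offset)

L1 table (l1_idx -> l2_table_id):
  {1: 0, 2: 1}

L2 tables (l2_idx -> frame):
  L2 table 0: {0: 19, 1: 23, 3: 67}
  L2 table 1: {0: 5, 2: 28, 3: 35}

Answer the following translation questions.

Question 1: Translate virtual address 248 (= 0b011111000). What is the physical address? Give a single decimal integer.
Answer: 2168

Derivation:
vaddr = 248 = 0b011111000
Split: l1_idx=1, l2_idx=3, offset=24
L1[1] = 0
L2[0][3] = 67
paddr = 67 * 32 + 24 = 2168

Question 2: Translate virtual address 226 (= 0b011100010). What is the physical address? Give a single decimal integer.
Answer: 2146

Derivation:
vaddr = 226 = 0b011100010
Split: l1_idx=1, l2_idx=3, offset=2
L1[1] = 0
L2[0][3] = 67
paddr = 67 * 32 + 2 = 2146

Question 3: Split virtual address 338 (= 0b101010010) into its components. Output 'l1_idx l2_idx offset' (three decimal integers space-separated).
vaddr = 338 = 0b101010010
  top 2 bits -> l1_idx = 2
  next 2 bits -> l2_idx = 2
  bottom 5 bits -> offset = 18

Answer: 2 2 18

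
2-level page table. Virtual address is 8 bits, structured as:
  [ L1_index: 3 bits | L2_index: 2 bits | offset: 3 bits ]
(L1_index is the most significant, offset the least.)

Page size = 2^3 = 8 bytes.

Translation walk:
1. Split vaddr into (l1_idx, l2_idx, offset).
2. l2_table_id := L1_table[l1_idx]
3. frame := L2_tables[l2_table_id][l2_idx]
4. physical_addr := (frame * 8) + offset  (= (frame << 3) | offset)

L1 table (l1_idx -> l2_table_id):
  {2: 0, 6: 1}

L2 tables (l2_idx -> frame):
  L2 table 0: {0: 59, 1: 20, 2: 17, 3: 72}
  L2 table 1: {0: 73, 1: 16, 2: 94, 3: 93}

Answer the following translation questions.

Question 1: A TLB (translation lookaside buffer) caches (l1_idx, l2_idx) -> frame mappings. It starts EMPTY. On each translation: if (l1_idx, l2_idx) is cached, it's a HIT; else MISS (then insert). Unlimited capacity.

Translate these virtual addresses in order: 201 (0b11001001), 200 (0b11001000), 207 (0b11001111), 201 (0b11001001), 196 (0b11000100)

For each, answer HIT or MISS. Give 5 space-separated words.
vaddr=201: (6,1) not in TLB -> MISS, insert
vaddr=200: (6,1) in TLB -> HIT
vaddr=207: (6,1) in TLB -> HIT
vaddr=201: (6,1) in TLB -> HIT
vaddr=196: (6,0) not in TLB -> MISS, insert

Answer: MISS HIT HIT HIT MISS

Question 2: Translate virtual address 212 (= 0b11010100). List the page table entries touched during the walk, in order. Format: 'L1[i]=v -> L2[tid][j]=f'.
Answer: L1[6]=1 -> L2[1][2]=94

Derivation:
vaddr = 212 = 0b11010100
Split: l1_idx=6, l2_idx=2, offset=4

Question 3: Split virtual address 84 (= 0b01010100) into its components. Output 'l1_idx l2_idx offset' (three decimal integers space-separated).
Answer: 2 2 4

Derivation:
vaddr = 84 = 0b01010100
  top 3 bits -> l1_idx = 2
  next 2 bits -> l2_idx = 2
  bottom 3 bits -> offset = 4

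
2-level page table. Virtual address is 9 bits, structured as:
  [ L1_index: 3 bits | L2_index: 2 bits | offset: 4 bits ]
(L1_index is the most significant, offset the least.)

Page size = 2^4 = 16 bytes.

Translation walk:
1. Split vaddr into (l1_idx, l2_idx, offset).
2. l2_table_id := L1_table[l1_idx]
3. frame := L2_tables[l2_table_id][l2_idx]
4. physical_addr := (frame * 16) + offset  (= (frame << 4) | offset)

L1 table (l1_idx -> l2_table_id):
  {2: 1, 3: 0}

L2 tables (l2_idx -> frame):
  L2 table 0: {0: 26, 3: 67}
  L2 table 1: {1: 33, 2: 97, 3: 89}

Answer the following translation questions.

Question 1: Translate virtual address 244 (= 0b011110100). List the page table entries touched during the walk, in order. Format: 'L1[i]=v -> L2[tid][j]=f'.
Answer: L1[3]=0 -> L2[0][3]=67

Derivation:
vaddr = 244 = 0b011110100
Split: l1_idx=3, l2_idx=3, offset=4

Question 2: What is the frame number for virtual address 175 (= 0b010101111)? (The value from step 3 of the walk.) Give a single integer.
vaddr = 175: l1_idx=2, l2_idx=2
L1[2] = 1; L2[1][2] = 97

Answer: 97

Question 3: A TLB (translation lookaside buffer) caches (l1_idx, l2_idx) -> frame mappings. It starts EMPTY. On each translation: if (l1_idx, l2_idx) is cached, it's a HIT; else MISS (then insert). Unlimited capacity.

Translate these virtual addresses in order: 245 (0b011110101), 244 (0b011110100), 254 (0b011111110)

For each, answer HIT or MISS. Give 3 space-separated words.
vaddr=245: (3,3) not in TLB -> MISS, insert
vaddr=244: (3,3) in TLB -> HIT
vaddr=254: (3,3) in TLB -> HIT

Answer: MISS HIT HIT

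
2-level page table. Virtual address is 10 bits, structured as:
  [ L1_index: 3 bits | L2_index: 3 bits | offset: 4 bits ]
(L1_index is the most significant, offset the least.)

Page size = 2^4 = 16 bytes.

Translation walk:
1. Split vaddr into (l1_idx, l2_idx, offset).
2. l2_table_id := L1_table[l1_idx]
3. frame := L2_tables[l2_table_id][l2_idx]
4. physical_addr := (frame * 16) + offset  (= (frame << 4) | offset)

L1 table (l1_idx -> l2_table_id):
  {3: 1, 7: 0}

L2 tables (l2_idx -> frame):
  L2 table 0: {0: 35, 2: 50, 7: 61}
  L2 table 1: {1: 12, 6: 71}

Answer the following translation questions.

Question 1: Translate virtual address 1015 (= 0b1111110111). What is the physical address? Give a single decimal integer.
vaddr = 1015 = 0b1111110111
Split: l1_idx=7, l2_idx=7, offset=7
L1[7] = 0
L2[0][7] = 61
paddr = 61 * 16 + 7 = 983

Answer: 983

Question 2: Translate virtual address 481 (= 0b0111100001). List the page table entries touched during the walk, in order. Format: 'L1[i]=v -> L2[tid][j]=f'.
vaddr = 481 = 0b0111100001
Split: l1_idx=3, l2_idx=6, offset=1

Answer: L1[3]=1 -> L2[1][6]=71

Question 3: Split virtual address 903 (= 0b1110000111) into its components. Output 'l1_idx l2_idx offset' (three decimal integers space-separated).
vaddr = 903 = 0b1110000111
  top 3 bits -> l1_idx = 7
  next 3 bits -> l2_idx = 0
  bottom 4 bits -> offset = 7

Answer: 7 0 7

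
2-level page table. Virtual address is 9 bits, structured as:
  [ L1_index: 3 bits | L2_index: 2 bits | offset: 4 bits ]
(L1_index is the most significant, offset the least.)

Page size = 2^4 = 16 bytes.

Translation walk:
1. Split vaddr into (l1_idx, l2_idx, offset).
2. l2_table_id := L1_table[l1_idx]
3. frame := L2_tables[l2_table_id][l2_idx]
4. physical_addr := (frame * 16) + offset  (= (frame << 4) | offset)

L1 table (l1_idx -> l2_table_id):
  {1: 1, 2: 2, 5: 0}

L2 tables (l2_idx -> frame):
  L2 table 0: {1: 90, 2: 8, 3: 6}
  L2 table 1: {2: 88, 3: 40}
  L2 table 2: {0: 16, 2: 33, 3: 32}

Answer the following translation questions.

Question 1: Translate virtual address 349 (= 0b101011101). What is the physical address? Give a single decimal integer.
Answer: 1453

Derivation:
vaddr = 349 = 0b101011101
Split: l1_idx=5, l2_idx=1, offset=13
L1[5] = 0
L2[0][1] = 90
paddr = 90 * 16 + 13 = 1453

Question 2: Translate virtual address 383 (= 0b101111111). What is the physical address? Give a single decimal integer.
Answer: 111

Derivation:
vaddr = 383 = 0b101111111
Split: l1_idx=5, l2_idx=3, offset=15
L1[5] = 0
L2[0][3] = 6
paddr = 6 * 16 + 15 = 111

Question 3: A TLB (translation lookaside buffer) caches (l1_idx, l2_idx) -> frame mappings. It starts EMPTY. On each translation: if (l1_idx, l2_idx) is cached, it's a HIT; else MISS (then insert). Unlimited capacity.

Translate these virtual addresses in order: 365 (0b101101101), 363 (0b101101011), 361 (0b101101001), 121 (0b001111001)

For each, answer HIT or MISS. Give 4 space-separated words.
vaddr=365: (5,2) not in TLB -> MISS, insert
vaddr=363: (5,2) in TLB -> HIT
vaddr=361: (5,2) in TLB -> HIT
vaddr=121: (1,3) not in TLB -> MISS, insert

Answer: MISS HIT HIT MISS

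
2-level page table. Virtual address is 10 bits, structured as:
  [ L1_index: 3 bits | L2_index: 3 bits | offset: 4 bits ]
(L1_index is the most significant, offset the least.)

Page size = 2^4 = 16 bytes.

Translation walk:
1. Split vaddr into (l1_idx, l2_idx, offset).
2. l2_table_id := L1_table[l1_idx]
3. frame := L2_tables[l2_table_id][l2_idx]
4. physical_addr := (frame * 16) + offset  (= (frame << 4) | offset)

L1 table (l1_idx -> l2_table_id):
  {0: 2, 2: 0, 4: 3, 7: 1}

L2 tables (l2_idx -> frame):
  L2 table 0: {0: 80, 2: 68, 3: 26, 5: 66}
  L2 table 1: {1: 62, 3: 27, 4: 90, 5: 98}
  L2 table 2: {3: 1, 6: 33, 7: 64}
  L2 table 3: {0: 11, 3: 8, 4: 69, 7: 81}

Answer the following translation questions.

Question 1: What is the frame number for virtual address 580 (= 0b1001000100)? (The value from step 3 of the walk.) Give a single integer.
Answer: 69

Derivation:
vaddr = 580: l1_idx=4, l2_idx=4
L1[4] = 3; L2[3][4] = 69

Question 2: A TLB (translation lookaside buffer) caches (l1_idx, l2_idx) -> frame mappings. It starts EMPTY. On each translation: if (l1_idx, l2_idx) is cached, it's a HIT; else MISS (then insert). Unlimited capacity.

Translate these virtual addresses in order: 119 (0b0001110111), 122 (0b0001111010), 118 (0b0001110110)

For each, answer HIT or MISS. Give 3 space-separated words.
Answer: MISS HIT HIT

Derivation:
vaddr=119: (0,7) not in TLB -> MISS, insert
vaddr=122: (0,7) in TLB -> HIT
vaddr=118: (0,7) in TLB -> HIT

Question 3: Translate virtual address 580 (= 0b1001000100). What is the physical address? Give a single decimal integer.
Answer: 1108

Derivation:
vaddr = 580 = 0b1001000100
Split: l1_idx=4, l2_idx=4, offset=4
L1[4] = 3
L2[3][4] = 69
paddr = 69 * 16 + 4 = 1108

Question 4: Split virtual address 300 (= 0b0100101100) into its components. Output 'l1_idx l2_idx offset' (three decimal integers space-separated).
Answer: 2 2 12

Derivation:
vaddr = 300 = 0b0100101100
  top 3 bits -> l1_idx = 2
  next 3 bits -> l2_idx = 2
  bottom 4 bits -> offset = 12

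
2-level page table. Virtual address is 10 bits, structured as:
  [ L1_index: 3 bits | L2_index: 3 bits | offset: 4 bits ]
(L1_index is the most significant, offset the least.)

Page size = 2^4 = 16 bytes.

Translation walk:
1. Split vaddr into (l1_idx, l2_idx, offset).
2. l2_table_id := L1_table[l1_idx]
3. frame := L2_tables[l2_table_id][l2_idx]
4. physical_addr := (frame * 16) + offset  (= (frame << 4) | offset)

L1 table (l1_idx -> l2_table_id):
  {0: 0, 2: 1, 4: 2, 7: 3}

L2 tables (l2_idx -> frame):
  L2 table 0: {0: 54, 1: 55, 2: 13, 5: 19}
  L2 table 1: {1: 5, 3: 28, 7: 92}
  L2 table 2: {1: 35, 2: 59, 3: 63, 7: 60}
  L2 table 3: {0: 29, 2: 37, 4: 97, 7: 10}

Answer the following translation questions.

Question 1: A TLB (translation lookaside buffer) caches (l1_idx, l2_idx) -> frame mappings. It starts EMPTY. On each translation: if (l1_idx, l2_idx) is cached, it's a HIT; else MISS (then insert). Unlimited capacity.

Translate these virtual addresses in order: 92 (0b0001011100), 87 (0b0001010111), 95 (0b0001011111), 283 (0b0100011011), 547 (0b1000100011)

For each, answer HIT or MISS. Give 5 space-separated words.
vaddr=92: (0,5) not in TLB -> MISS, insert
vaddr=87: (0,5) in TLB -> HIT
vaddr=95: (0,5) in TLB -> HIT
vaddr=283: (2,1) not in TLB -> MISS, insert
vaddr=547: (4,2) not in TLB -> MISS, insert

Answer: MISS HIT HIT MISS MISS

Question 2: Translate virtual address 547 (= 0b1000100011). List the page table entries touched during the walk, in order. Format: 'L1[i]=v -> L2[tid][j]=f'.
Answer: L1[4]=2 -> L2[2][2]=59

Derivation:
vaddr = 547 = 0b1000100011
Split: l1_idx=4, l2_idx=2, offset=3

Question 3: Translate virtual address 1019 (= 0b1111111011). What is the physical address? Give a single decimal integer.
Answer: 171

Derivation:
vaddr = 1019 = 0b1111111011
Split: l1_idx=7, l2_idx=7, offset=11
L1[7] = 3
L2[3][7] = 10
paddr = 10 * 16 + 11 = 171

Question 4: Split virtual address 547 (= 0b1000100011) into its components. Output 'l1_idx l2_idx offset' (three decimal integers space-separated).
Answer: 4 2 3

Derivation:
vaddr = 547 = 0b1000100011
  top 3 bits -> l1_idx = 4
  next 3 bits -> l2_idx = 2
  bottom 4 bits -> offset = 3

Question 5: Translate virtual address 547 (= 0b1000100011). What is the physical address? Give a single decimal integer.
vaddr = 547 = 0b1000100011
Split: l1_idx=4, l2_idx=2, offset=3
L1[4] = 2
L2[2][2] = 59
paddr = 59 * 16 + 3 = 947

Answer: 947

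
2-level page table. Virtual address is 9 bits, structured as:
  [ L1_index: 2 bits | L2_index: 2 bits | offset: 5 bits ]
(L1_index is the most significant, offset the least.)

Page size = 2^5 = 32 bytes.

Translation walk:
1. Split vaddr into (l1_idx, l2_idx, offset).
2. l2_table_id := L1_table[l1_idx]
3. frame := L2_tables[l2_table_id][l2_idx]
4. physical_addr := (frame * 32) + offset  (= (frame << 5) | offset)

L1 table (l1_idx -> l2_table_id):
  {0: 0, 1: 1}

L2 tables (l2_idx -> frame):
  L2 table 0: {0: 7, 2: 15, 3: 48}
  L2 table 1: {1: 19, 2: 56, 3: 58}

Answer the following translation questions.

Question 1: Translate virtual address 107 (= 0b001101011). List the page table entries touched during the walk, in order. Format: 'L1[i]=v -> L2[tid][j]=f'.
Answer: L1[0]=0 -> L2[0][3]=48

Derivation:
vaddr = 107 = 0b001101011
Split: l1_idx=0, l2_idx=3, offset=11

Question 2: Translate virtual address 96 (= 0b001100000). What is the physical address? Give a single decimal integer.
vaddr = 96 = 0b001100000
Split: l1_idx=0, l2_idx=3, offset=0
L1[0] = 0
L2[0][3] = 48
paddr = 48 * 32 + 0 = 1536

Answer: 1536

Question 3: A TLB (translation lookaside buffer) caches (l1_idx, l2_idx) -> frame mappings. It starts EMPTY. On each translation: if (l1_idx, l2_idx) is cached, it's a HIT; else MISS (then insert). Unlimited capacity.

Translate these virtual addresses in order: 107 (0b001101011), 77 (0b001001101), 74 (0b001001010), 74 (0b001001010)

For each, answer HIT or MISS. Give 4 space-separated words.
Answer: MISS MISS HIT HIT

Derivation:
vaddr=107: (0,3) not in TLB -> MISS, insert
vaddr=77: (0,2) not in TLB -> MISS, insert
vaddr=74: (0,2) in TLB -> HIT
vaddr=74: (0,2) in TLB -> HIT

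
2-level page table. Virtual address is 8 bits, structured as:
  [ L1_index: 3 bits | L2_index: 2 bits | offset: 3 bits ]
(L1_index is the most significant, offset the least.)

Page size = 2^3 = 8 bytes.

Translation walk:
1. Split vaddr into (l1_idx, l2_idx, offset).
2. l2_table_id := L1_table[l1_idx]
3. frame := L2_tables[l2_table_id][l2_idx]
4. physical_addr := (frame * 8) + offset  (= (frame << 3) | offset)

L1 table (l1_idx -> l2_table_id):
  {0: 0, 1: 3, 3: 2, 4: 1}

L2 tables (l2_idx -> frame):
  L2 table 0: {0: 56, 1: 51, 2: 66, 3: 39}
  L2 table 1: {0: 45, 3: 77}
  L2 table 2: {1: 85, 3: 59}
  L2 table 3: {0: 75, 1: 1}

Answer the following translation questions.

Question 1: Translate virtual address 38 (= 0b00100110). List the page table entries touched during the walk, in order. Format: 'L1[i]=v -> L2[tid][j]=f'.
vaddr = 38 = 0b00100110
Split: l1_idx=1, l2_idx=0, offset=6

Answer: L1[1]=3 -> L2[3][0]=75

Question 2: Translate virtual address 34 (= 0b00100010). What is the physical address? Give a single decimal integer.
Answer: 602

Derivation:
vaddr = 34 = 0b00100010
Split: l1_idx=1, l2_idx=0, offset=2
L1[1] = 3
L2[3][0] = 75
paddr = 75 * 8 + 2 = 602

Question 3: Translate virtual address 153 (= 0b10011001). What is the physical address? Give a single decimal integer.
Answer: 617

Derivation:
vaddr = 153 = 0b10011001
Split: l1_idx=4, l2_idx=3, offset=1
L1[4] = 1
L2[1][3] = 77
paddr = 77 * 8 + 1 = 617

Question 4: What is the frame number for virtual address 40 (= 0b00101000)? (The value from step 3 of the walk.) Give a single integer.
Answer: 1

Derivation:
vaddr = 40: l1_idx=1, l2_idx=1
L1[1] = 3; L2[3][1] = 1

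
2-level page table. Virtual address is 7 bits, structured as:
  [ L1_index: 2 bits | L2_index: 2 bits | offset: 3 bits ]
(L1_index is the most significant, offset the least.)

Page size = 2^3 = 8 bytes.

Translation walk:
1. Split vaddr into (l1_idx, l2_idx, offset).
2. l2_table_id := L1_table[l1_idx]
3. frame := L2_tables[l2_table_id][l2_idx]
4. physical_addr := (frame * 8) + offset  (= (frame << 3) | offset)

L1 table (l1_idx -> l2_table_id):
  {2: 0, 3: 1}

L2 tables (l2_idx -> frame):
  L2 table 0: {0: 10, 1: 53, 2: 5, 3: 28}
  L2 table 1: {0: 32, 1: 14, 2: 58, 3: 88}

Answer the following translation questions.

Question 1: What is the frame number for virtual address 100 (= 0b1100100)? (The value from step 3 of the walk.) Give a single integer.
Answer: 32

Derivation:
vaddr = 100: l1_idx=3, l2_idx=0
L1[3] = 1; L2[1][0] = 32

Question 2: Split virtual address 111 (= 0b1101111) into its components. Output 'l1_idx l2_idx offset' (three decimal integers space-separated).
Answer: 3 1 7

Derivation:
vaddr = 111 = 0b1101111
  top 2 bits -> l1_idx = 3
  next 2 bits -> l2_idx = 1
  bottom 3 bits -> offset = 7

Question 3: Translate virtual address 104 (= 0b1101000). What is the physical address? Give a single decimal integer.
Answer: 112

Derivation:
vaddr = 104 = 0b1101000
Split: l1_idx=3, l2_idx=1, offset=0
L1[3] = 1
L2[1][1] = 14
paddr = 14 * 8 + 0 = 112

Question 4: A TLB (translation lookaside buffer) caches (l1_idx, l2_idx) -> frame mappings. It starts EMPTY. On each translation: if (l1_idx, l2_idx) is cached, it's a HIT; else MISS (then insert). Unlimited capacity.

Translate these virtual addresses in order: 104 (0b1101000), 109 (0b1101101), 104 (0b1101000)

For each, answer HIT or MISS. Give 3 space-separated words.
vaddr=104: (3,1) not in TLB -> MISS, insert
vaddr=109: (3,1) in TLB -> HIT
vaddr=104: (3,1) in TLB -> HIT

Answer: MISS HIT HIT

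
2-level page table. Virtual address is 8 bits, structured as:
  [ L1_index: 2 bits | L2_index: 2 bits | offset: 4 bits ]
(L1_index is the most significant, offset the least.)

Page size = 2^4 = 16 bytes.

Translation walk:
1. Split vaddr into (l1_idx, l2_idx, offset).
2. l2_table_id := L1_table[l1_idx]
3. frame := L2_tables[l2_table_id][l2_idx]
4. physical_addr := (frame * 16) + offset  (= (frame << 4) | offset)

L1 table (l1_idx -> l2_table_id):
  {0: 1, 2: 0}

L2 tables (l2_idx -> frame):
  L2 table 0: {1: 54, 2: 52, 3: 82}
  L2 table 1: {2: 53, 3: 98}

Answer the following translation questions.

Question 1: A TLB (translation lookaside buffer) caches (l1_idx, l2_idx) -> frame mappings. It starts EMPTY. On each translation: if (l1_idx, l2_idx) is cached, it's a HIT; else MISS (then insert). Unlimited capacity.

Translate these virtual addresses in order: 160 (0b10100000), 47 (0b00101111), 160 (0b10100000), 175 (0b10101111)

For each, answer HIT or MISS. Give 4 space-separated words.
Answer: MISS MISS HIT HIT

Derivation:
vaddr=160: (2,2) not in TLB -> MISS, insert
vaddr=47: (0,2) not in TLB -> MISS, insert
vaddr=160: (2,2) in TLB -> HIT
vaddr=175: (2,2) in TLB -> HIT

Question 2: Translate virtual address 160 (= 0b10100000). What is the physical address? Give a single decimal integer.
Answer: 832

Derivation:
vaddr = 160 = 0b10100000
Split: l1_idx=2, l2_idx=2, offset=0
L1[2] = 0
L2[0][2] = 52
paddr = 52 * 16 + 0 = 832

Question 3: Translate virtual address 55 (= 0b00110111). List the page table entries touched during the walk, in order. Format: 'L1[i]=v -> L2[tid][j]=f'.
Answer: L1[0]=1 -> L2[1][3]=98

Derivation:
vaddr = 55 = 0b00110111
Split: l1_idx=0, l2_idx=3, offset=7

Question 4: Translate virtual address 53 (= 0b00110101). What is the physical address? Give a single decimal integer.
Answer: 1573

Derivation:
vaddr = 53 = 0b00110101
Split: l1_idx=0, l2_idx=3, offset=5
L1[0] = 1
L2[1][3] = 98
paddr = 98 * 16 + 5 = 1573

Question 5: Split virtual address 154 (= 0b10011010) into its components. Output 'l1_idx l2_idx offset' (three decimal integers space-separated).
vaddr = 154 = 0b10011010
  top 2 bits -> l1_idx = 2
  next 2 bits -> l2_idx = 1
  bottom 4 bits -> offset = 10

Answer: 2 1 10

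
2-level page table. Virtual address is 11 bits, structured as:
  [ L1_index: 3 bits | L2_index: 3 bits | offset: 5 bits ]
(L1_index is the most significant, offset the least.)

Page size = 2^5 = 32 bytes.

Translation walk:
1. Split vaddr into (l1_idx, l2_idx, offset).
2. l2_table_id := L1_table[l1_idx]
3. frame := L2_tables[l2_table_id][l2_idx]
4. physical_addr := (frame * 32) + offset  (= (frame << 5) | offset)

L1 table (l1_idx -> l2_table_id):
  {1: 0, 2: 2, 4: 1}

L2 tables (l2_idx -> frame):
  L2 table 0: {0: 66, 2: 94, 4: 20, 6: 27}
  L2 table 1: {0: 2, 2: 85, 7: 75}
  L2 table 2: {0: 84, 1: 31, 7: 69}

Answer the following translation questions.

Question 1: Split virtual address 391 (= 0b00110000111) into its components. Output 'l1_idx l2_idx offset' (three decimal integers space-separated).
Answer: 1 4 7

Derivation:
vaddr = 391 = 0b00110000111
  top 3 bits -> l1_idx = 1
  next 3 bits -> l2_idx = 4
  bottom 5 bits -> offset = 7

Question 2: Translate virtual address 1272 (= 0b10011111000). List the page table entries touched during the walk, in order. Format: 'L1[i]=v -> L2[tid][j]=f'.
Answer: L1[4]=1 -> L2[1][7]=75

Derivation:
vaddr = 1272 = 0b10011111000
Split: l1_idx=4, l2_idx=7, offset=24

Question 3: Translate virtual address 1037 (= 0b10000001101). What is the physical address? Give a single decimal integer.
Answer: 77

Derivation:
vaddr = 1037 = 0b10000001101
Split: l1_idx=4, l2_idx=0, offset=13
L1[4] = 1
L2[1][0] = 2
paddr = 2 * 32 + 13 = 77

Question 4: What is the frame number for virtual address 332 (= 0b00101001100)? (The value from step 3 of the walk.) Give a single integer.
vaddr = 332: l1_idx=1, l2_idx=2
L1[1] = 0; L2[0][2] = 94

Answer: 94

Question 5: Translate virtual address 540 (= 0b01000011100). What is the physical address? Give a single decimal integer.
vaddr = 540 = 0b01000011100
Split: l1_idx=2, l2_idx=0, offset=28
L1[2] = 2
L2[2][0] = 84
paddr = 84 * 32 + 28 = 2716

Answer: 2716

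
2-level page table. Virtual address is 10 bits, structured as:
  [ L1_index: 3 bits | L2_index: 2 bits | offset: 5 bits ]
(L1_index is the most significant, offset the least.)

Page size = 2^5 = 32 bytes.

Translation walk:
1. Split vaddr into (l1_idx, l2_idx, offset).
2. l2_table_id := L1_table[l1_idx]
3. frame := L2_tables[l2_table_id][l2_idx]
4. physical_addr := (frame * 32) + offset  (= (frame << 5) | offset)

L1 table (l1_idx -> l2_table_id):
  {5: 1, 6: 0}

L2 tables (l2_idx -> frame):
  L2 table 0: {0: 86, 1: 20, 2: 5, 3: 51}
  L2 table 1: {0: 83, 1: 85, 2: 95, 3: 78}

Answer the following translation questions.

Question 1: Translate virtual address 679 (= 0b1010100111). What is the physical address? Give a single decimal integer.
Answer: 2727

Derivation:
vaddr = 679 = 0b1010100111
Split: l1_idx=5, l2_idx=1, offset=7
L1[5] = 1
L2[1][1] = 85
paddr = 85 * 32 + 7 = 2727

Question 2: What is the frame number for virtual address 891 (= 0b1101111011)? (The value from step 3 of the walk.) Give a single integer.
Answer: 51

Derivation:
vaddr = 891: l1_idx=6, l2_idx=3
L1[6] = 0; L2[0][3] = 51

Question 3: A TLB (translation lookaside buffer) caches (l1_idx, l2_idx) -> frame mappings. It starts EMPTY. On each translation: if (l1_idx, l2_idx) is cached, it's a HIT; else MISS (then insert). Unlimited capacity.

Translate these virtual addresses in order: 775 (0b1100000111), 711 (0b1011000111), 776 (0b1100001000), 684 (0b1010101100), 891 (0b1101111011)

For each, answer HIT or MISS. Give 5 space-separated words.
Answer: MISS MISS HIT MISS MISS

Derivation:
vaddr=775: (6,0) not in TLB -> MISS, insert
vaddr=711: (5,2) not in TLB -> MISS, insert
vaddr=776: (6,0) in TLB -> HIT
vaddr=684: (5,1) not in TLB -> MISS, insert
vaddr=891: (6,3) not in TLB -> MISS, insert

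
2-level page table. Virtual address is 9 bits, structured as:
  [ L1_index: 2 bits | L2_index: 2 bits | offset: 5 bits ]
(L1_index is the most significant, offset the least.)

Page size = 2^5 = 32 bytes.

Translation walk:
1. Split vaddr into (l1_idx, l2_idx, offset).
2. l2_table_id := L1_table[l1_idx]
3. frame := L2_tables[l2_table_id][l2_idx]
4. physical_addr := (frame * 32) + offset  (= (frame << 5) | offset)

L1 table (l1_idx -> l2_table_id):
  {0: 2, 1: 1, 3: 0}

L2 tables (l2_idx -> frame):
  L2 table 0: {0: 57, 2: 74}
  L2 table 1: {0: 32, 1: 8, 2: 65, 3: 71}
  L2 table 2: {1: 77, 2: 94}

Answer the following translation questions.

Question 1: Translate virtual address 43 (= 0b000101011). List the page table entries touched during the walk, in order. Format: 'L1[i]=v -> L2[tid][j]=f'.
Answer: L1[0]=2 -> L2[2][1]=77

Derivation:
vaddr = 43 = 0b000101011
Split: l1_idx=0, l2_idx=1, offset=11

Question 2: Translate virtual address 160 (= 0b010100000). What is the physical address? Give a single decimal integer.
vaddr = 160 = 0b010100000
Split: l1_idx=1, l2_idx=1, offset=0
L1[1] = 1
L2[1][1] = 8
paddr = 8 * 32 + 0 = 256

Answer: 256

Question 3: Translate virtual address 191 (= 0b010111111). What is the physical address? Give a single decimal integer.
vaddr = 191 = 0b010111111
Split: l1_idx=1, l2_idx=1, offset=31
L1[1] = 1
L2[1][1] = 8
paddr = 8 * 32 + 31 = 287

Answer: 287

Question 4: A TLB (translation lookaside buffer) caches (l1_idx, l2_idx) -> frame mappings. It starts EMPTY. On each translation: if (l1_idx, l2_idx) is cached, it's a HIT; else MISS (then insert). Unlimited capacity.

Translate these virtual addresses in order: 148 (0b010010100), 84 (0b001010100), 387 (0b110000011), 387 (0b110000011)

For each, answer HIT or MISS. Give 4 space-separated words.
vaddr=148: (1,0) not in TLB -> MISS, insert
vaddr=84: (0,2) not in TLB -> MISS, insert
vaddr=387: (3,0) not in TLB -> MISS, insert
vaddr=387: (3,0) in TLB -> HIT

Answer: MISS MISS MISS HIT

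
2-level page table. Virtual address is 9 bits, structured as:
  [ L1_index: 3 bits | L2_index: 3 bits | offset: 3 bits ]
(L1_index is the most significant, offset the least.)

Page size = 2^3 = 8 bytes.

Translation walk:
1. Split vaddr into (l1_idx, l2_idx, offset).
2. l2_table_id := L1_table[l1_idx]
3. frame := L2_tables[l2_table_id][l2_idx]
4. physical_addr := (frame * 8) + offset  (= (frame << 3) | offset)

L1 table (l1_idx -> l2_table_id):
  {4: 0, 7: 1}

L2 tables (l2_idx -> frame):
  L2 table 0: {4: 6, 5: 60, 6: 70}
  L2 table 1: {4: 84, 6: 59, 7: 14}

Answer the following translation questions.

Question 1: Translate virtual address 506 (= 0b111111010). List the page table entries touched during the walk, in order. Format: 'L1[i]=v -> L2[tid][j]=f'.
vaddr = 506 = 0b111111010
Split: l1_idx=7, l2_idx=7, offset=2

Answer: L1[7]=1 -> L2[1][7]=14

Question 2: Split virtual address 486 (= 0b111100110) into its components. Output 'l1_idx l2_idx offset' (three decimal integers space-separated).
vaddr = 486 = 0b111100110
  top 3 bits -> l1_idx = 7
  next 3 bits -> l2_idx = 4
  bottom 3 bits -> offset = 6

Answer: 7 4 6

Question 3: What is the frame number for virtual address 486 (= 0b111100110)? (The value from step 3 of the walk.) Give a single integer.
vaddr = 486: l1_idx=7, l2_idx=4
L1[7] = 1; L2[1][4] = 84

Answer: 84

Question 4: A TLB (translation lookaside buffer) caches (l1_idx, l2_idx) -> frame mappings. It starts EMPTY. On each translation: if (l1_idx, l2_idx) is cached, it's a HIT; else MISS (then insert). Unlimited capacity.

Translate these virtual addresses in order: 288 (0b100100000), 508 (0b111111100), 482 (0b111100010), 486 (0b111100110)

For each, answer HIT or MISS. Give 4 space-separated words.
Answer: MISS MISS MISS HIT

Derivation:
vaddr=288: (4,4) not in TLB -> MISS, insert
vaddr=508: (7,7) not in TLB -> MISS, insert
vaddr=482: (7,4) not in TLB -> MISS, insert
vaddr=486: (7,4) in TLB -> HIT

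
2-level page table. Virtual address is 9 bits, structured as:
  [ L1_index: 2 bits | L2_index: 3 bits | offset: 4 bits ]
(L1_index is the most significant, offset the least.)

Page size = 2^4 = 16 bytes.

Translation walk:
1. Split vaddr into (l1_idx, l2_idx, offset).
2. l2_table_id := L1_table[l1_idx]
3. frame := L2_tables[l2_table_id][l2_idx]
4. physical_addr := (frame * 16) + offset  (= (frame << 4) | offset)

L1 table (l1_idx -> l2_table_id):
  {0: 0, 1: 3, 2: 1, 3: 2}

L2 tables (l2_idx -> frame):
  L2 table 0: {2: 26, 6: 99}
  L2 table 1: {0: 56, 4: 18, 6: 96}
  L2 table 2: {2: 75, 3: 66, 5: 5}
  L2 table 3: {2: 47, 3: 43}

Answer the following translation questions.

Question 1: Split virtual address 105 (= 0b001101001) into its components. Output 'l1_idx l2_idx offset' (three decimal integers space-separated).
vaddr = 105 = 0b001101001
  top 2 bits -> l1_idx = 0
  next 3 bits -> l2_idx = 6
  bottom 4 bits -> offset = 9

Answer: 0 6 9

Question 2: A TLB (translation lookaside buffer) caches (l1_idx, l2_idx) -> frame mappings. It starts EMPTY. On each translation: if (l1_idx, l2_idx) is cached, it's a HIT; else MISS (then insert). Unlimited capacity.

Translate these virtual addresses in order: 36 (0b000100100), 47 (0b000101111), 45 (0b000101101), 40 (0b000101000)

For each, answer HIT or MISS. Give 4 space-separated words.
vaddr=36: (0,2) not in TLB -> MISS, insert
vaddr=47: (0,2) in TLB -> HIT
vaddr=45: (0,2) in TLB -> HIT
vaddr=40: (0,2) in TLB -> HIT

Answer: MISS HIT HIT HIT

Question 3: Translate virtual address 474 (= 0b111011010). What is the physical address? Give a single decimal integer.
vaddr = 474 = 0b111011010
Split: l1_idx=3, l2_idx=5, offset=10
L1[3] = 2
L2[2][5] = 5
paddr = 5 * 16 + 10 = 90

Answer: 90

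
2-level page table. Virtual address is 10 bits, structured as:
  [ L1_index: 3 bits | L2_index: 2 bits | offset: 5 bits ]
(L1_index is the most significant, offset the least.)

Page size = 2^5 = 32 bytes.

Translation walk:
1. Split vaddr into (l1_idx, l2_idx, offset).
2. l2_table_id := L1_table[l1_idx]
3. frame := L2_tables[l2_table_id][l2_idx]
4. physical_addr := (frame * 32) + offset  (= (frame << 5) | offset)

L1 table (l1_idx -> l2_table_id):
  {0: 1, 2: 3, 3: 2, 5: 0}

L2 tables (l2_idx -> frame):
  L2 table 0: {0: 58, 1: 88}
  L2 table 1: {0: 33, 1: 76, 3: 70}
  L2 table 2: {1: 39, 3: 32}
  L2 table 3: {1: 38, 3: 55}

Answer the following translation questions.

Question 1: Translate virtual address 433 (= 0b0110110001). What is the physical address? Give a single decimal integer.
Answer: 1265

Derivation:
vaddr = 433 = 0b0110110001
Split: l1_idx=3, l2_idx=1, offset=17
L1[3] = 2
L2[2][1] = 39
paddr = 39 * 32 + 17 = 1265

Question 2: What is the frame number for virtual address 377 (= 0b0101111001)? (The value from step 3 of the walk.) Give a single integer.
vaddr = 377: l1_idx=2, l2_idx=3
L1[2] = 3; L2[3][3] = 55

Answer: 55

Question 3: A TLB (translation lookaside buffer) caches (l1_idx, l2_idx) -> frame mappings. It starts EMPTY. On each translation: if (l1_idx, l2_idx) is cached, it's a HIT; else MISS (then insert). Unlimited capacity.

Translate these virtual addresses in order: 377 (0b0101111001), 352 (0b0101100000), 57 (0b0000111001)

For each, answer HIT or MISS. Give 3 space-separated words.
Answer: MISS HIT MISS

Derivation:
vaddr=377: (2,3) not in TLB -> MISS, insert
vaddr=352: (2,3) in TLB -> HIT
vaddr=57: (0,1) not in TLB -> MISS, insert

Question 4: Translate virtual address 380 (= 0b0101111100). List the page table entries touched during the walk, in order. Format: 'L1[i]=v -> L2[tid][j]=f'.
vaddr = 380 = 0b0101111100
Split: l1_idx=2, l2_idx=3, offset=28

Answer: L1[2]=3 -> L2[3][3]=55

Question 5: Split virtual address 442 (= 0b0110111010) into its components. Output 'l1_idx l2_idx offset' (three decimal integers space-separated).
Answer: 3 1 26

Derivation:
vaddr = 442 = 0b0110111010
  top 3 bits -> l1_idx = 3
  next 2 bits -> l2_idx = 1
  bottom 5 bits -> offset = 26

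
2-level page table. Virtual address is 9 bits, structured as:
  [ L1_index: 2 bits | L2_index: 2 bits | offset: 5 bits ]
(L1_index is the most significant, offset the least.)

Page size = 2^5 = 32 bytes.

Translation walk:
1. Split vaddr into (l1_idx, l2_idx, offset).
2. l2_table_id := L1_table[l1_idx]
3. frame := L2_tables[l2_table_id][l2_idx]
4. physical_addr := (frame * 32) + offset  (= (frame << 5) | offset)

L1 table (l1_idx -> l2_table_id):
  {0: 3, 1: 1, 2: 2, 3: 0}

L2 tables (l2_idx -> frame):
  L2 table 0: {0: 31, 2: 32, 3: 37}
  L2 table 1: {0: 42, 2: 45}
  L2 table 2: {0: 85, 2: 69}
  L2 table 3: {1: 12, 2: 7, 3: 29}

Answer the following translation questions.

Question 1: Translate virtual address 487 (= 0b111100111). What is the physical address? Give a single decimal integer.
vaddr = 487 = 0b111100111
Split: l1_idx=3, l2_idx=3, offset=7
L1[3] = 0
L2[0][3] = 37
paddr = 37 * 32 + 7 = 1191

Answer: 1191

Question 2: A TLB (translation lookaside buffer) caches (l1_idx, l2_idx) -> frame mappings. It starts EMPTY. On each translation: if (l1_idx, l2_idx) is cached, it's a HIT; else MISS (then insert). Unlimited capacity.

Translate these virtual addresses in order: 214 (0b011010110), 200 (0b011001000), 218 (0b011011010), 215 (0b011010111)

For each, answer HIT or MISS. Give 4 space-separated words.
Answer: MISS HIT HIT HIT

Derivation:
vaddr=214: (1,2) not in TLB -> MISS, insert
vaddr=200: (1,2) in TLB -> HIT
vaddr=218: (1,2) in TLB -> HIT
vaddr=215: (1,2) in TLB -> HIT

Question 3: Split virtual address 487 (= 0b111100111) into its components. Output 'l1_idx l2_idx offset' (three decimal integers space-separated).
vaddr = 487 = 0b111100111
  top 2 bits -> l1_idx = 3
  next 2 bits -> l2_idx = 3
  bottom 5 bits -> offset = 7

Answer: 3 3 7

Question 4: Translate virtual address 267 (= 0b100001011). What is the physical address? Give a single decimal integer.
Answer: 2731

Derivation:
vaddr = 267 = 0b100001011
Split: l1_idx=2, l2_idx=0, offset=11
L1[2] = 2
L2[2][0] = 85
paddr = 85 * 32 + 11 = 2731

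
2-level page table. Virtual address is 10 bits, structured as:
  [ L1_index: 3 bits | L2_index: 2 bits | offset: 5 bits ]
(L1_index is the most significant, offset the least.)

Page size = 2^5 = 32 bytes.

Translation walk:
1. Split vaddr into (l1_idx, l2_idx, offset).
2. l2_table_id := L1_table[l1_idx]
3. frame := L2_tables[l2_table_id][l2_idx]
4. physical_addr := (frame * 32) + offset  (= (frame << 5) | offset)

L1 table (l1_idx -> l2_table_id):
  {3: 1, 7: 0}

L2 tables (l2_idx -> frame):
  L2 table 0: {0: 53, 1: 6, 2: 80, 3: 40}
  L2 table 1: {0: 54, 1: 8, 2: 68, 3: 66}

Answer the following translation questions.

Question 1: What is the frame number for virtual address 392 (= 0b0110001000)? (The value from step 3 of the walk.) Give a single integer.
Answer: 54

Derivation:
vaddr = 392: l1_idx=3, l2_idx=0
L1[3] = 1; L2[1][0] = 54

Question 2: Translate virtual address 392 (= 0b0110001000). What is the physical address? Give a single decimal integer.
Answer: 1736

Derivation:
vaddr = 392 = 0b0110001000
Split: l1_idx=3, l2_idx=0, offset=8
L1[3] = 1
L2[1][0] = 54
paddr = 54 * 32 + 8 = 1736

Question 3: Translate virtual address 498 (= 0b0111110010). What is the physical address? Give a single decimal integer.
Answer: 2130

Derivation:
vaddr = 498 = 0b0111110010
Split: l1_idx=3, l2_idx=3, offset=18
L1[3] = 1
L2[1][3] = 66
paddr = 66 * 32 + 18 = 2130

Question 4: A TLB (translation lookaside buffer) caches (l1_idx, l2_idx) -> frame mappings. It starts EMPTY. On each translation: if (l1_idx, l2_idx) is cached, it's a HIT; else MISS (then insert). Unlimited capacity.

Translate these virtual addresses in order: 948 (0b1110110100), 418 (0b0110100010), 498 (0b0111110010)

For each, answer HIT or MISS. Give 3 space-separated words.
vaddr=948: (7,1) not in TLB -> MISS, insert
vaddr=418: (3,1) not in TLB -> MISS, insert
vaddr=498: (3,3) not in TLB -> MISS, insert

Answer: MISS MISS MISS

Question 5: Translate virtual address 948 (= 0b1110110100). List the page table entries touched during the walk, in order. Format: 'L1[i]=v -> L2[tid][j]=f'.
vaddr = 948 = 0b1110110100
Split: l1_idx=7, l2_idx=1, offset=20

Answer: L1[7]=0 -> L2[0][1]=6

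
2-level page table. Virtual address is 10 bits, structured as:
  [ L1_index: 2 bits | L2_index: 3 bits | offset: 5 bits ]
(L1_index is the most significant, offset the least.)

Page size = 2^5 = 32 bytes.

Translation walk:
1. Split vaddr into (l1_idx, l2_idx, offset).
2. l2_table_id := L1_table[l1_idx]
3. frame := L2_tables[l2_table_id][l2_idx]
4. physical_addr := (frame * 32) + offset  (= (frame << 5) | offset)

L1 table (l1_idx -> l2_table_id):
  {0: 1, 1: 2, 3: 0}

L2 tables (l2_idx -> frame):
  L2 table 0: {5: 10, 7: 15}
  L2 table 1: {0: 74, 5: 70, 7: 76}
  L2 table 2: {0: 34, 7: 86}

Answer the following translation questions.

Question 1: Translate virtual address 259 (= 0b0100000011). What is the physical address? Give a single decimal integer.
vaddr = 259 = 0b0100000011
Split: l1_idx=1, l2_idx=0, offset=3
L1[1] = 2
L2[2][0] = 34
paddr = 34 * 32 + 3 = 1091

Answer: 1091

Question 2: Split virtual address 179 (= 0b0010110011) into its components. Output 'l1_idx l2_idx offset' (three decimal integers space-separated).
vaddr = 179 = 0b0010110011
  top 2 bits -> l1_idx = 0
  next 3 bits -> l2_idx = 5
  bottom 5 bits -> offset = 19

Answer: 0 5 19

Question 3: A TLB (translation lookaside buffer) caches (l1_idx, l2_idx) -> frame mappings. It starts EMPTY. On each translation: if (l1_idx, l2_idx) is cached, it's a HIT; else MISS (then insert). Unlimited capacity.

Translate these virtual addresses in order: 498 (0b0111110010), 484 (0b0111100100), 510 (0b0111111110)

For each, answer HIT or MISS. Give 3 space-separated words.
vaddr=498: (1,7) not in TLB -> MISS, insert
vaddr=484: (1,7) in TLB -> HIT
vaddr=510: (1,7) in TLB -> HIT

Answer: MISS HIT HIT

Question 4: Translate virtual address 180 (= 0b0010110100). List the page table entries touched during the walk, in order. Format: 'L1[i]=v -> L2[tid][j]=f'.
Answer: L1[0]=1 -> L2[1][5]=70

Derivation:
vaddr = 180 = 0b0010110100
Split: l1_idx=0, l2_idx=5, offset=20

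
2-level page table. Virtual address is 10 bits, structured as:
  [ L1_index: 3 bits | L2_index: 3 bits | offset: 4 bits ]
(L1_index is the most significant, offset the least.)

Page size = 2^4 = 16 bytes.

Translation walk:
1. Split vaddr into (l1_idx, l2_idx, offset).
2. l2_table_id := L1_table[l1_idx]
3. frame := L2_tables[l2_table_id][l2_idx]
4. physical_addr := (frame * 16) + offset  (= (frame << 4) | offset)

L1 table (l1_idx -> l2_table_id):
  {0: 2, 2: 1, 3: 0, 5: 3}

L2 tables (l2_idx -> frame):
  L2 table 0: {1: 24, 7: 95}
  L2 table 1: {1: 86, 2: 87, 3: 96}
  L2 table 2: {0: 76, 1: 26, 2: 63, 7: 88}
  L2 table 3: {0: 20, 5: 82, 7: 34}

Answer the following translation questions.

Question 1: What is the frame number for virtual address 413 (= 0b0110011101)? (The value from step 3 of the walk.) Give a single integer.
vaddr = 413: l1_idx=3, l2_idx=1
L1[3] = 0; L2[0][1] = 24

Answer: 24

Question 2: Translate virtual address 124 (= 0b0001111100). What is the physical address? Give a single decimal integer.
vaddr = 124 = 0b0001111100
Split: l1_idx=0, l2_idx=7, offset=12
L1[0] = 2
L2[2][7] = 88
paddr = 88 * 16 + 12 = 1420

Answer: 1420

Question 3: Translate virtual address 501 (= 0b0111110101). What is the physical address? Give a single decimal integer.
Answer: 1525

Derivation:
vaddr = 501 = 0b0111110101
Split: l1_idx=3, l2_idx=7, offset=5
L1[3] = 0
L2[0][7] = 95
paddr = 95 * 16 + 5 = 1525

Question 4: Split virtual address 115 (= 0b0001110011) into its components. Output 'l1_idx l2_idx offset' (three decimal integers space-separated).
Answer: 0 7 3

Derivation:
vaddr = 115 = 0b0001110011
  top 3 bits -> l1_idx = 0
  next 3 bits -> l2_idx = 7
  bottom 4 bits -> offset = 3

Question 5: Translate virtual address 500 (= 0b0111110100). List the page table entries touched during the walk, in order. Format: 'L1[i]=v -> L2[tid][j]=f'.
vaddr = 500 = 0b0111110100
Split: l1_idx=3, l2_idx=7, offset=4

Answer: L1[3]=0 -> L2[0][7]=95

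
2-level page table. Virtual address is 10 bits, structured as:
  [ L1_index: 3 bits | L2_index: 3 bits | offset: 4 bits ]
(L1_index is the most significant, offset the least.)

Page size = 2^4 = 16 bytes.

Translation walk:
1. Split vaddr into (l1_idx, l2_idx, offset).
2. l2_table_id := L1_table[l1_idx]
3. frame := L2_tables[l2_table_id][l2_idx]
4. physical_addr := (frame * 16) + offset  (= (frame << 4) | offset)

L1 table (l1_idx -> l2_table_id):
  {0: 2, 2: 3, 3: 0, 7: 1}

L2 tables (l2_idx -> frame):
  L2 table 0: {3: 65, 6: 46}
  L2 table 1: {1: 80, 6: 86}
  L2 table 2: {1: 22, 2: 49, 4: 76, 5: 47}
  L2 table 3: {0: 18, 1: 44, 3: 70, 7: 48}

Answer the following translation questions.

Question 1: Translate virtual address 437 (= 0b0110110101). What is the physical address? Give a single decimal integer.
Answer: 1045

Derivation:
vaddr = 437 = 0b0110110101
Split: l1_idx=3, l2_idx=3, offset=5
L1[3] = 0
L2[0][3] = 65
paddr = 65 * 16 + 5 = 1045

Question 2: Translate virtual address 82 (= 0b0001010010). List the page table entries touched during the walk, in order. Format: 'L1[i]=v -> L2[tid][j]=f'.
vaddr = 82 = 0b0001010010
Split: l1_idx=0, l2_idx=5, offset=2

Answer: L1[0]=2 -> L2[2][5]=47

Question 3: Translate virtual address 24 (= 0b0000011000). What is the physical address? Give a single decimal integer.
vaddr = 24 = 0b0000011000
Split: l1_idx=0, l2_idx=1, offset=8
L1[0] = 2
L2[2][1] = 22
paddr = 22 * 16 + 8 = 360

Answer: 360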